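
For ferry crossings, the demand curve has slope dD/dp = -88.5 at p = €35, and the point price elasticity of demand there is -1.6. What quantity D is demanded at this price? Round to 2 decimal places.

Ed = (dD/dp)·(p/D) ⇒ D = (dD/dp)·p/Ed = (-88.5)·35/(-1.6) = 1935.9375

1935.94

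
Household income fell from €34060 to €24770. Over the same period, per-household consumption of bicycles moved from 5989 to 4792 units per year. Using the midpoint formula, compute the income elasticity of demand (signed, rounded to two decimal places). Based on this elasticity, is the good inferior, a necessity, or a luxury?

%ΔQ = (4792 − 5989)/[( 5989 + 4792)/2] = -1197/5390.5 = -0.222057…
%ΔIncome = (24770 − 34060)/[( 34060 + 24770)/2] = -9290/29415 = -0.315825…
E_income = (-1197/5390.5) / (-9290/29415) = 0.7031…
0 < E_income < 1 ⇒ normal good, necessity.

0.70; necessity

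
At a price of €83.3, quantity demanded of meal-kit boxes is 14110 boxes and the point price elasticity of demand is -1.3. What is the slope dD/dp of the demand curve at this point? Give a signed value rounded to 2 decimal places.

-220.20

Ed = (dD/dp)·(p/D) ⇒ dD/dp = Ed·D/p = (-1.3)·14110/83.3 = -220.2040…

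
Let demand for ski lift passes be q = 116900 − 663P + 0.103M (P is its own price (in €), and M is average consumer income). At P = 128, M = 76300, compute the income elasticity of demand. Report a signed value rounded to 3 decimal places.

At the given values, q = 116900 − 663(128) + 0.103(76300) = 39894.9.
∂q/∂M = 0.103.
E = (0.103) × (76300/39894.9) = 0.19699…

0.197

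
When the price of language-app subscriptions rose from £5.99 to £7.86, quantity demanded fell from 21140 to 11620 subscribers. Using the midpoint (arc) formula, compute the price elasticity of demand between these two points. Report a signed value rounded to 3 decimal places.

-2.152

%ΔQ = (11620 − 21140) / [(21140 + 11620)/2] = -9520/16380 = -0.581196…
%ΔP = (7.86 − 5.99) / [(5.99 + 7.86)/2] = 1.87/6.925 = 0.270036…
Arc Ed = %ΔQ / %ΔP = (-9520/16380) / (1.87/6.925) = -2.15229…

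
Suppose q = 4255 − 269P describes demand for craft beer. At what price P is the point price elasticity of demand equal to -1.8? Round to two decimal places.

10.17

Ed = −269P/(4255 − 269P). Set this equal to -1.8:
269P = 1.8·(4255 − 269P) ⇒ 269P(1 + 1.8) = 1.8·4255
P = 1.8·4255 / (269·2.8) = 10.1686…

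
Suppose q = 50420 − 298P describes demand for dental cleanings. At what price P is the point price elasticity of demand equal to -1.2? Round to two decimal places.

Ed = −298P/(50420 − 298P). Set this equal to -1.2:
298P = 1.2·(50420 − 298P) ⇒ 298P(1 + 1.2) = 1.2·50420
P = 1.2·50420 / (298·2.2) = 92.2879…

92.29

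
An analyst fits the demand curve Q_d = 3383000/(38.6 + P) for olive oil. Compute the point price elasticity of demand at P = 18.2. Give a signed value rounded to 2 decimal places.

-0.32

dQ_d/dP = −3383000/(38.6 + P)² = -1048.59. At P = 18.2, Q_d = 59559.9.
Ed = (dQ_d/dP)·(P/Q_d) = (-1048.59) × (18.2/59559.9) = -0.3204…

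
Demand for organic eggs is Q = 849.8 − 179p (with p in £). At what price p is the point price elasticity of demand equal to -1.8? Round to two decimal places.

3.05

Ed = −179p/(849.8 − 179p). Set this equal to -1.8:
179p = 1.8·(849.8 − 179p) ⇒ 179p(1 + 1.8) = 1.8·849.8
p = 1.8·849.8 / (179·2.8) = 3.0519…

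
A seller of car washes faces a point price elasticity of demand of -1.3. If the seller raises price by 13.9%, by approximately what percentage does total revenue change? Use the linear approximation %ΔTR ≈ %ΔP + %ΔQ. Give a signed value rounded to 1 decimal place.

-4.2%

%ΔQ ≈ Ed × %ΔP = (-1.3) × (+13.9%) = -18.0700%
%ΔTR ≈ %ΔP + %ΔQ = (+13.9%) + (-18.0700%) = -4.1700%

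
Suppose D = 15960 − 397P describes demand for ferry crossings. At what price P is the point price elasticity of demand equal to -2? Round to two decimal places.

Ed = −397P/(15960 − 397P). Set this equal to -2:
397P = 2·(15960 − 397P) ⇒ 397P(1 + 2) = 2·15960
P = 2·15960 / (397·3) = 26.8010…

26.80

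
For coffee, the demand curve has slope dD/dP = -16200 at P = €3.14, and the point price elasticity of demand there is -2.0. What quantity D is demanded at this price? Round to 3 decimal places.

Ed = (dD/dP)·(P/D) ⇒ D = (dD/dP)·P/Ed = (-16200)·3.14/(-2.0) = 25434

25434.000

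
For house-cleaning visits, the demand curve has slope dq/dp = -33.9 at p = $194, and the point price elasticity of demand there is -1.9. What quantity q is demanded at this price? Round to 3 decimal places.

Ed = (dq/dp)·(p/q) ⇒ q = (dq/dp)·p/Ed = (-33.9)·194/(-1.9) = 3461.36842…

3461.368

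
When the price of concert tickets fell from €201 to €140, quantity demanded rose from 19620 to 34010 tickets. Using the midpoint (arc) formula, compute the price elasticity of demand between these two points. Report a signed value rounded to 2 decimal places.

%ΔQ = (34010 − 19620) / [(19620 + 34010)/2] = 14390/26815 = 0.536639…
%ΔP = (140 − 201) / [(201 + 140)/2] = -61/170.5 = -0.357771…
Arc Ed = %ΔQ / %ΔP = (14390/26815) / (-61/170.5) = -1.4999…

-1.50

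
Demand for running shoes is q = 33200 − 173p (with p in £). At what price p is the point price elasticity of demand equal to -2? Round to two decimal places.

Ed = −173p/(33200 − 173p). Set this equal to -2:
173p = 2·(33200 − 173p) ⇒ 173p(1 + 2) = 2·33200
p = 2·33200 / (173·3) = 127.9383…

127.94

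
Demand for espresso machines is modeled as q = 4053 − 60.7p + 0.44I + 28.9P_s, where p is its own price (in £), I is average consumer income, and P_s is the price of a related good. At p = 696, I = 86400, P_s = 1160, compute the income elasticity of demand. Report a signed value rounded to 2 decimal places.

1.14

At the given values, q = 4053 − 60.7(696) + 0.44(86400) + 28.9(1160) = 33345.8.
∂q/∂I = 0.44.
E = (0.44) × (86400/33345.8) = 1.1400…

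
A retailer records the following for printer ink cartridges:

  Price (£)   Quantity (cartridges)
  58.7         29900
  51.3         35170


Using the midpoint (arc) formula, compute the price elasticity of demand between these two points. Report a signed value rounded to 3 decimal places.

-1.204

%ΔQ = (35170 − 29900) / [(29900 + 35170)/2] = 5270/32535 = 0.161979…
%ΔP = (51.3 − 58.7) / [(58.7 + 51.3)/2] = -7.4/55 = -0.134545…
Arc Ed = %ΔQ / %ΔP = (5270/32535) / (-7.4/55) = -1.20390…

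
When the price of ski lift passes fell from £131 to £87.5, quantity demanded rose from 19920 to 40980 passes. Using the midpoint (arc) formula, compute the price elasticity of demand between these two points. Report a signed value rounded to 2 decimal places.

%ΔQ = (40980 − 19920) / [(19920 + 40980)/2] = 21060/30450 = 0.691625…
%ΔP = (87.5 − 131) / [(131 + 87.5)/2] = -43.5/109.25 = -0.398169…
Arc Ed = %ΔQ / %ΔP = (21060/30450) / (-43.5/109.25) = -1.7370…

-1.74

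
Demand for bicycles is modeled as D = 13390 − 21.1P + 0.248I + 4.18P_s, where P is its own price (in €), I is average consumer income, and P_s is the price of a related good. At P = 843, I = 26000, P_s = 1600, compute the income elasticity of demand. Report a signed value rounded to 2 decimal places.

At the given values, D = 13390 − 21.1(843) + 0.248(26000) + 4.18(1600) = 8738.7.
∂D/∂I = 0.248.
E = (0.248) × (26000/8738.7) = 0.7378…

0.74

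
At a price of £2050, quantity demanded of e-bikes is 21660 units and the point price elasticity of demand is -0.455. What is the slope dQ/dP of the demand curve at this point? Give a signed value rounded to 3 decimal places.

-4.807

Ed = (dQ/dP)·(P/Q) ⇒ dQ/dP = Ed·Q/P = (-0.455)·21660/2050 = -4.80746…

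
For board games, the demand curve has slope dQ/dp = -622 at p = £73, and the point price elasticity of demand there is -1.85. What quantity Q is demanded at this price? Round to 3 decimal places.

Ed = (dQ/dp)·(p/Q) ⇒ Q = (dQ/dp)·p/Ed = (-622)·73/(-1.85) = 24543.78378…

24543.784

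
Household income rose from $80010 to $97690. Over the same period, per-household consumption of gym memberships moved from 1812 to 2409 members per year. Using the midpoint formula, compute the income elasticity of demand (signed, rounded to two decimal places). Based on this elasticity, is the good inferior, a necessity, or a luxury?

1.42; luxury

%ΔQ = (2409 − 1812)/[( 1812 + 2409)/2] = 597/2110.5 = 0.282871…
%ΔIncome = (97690 − 80010)/[( 80010 + 97690)/2] = 17680/88850 = 0.198987…
E_income = (597/2110.5) / (17680/88850) = 1.4215…
E_income > 1 ⇒ normal good, luxury.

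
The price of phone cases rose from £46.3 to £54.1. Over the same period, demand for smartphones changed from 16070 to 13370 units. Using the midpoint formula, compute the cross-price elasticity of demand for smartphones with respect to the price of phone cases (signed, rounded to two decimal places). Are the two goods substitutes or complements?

%ΔQ_{smartphones} = (13370 − 16070)/avg = -2700/14720 = -0.183423…
%ΔP_{phone cases} = (54.1 − 46.3)/avg = 7.8/50.2 = 0.155378…
E_cross = (-2700/14720) / (7.8/50.2) = -1.1804…
E_cross < 0 ⇒ the goods are complements.

-1.18; complements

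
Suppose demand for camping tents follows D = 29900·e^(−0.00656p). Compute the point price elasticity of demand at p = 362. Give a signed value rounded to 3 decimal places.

dD/dp = −0.00656·D = -18.2493. At p = 362, D = 2781.91.
Ed = (dD/dp)·(p/D) = (-18.2493) × (362/2781.91) = -2.37472

-2.375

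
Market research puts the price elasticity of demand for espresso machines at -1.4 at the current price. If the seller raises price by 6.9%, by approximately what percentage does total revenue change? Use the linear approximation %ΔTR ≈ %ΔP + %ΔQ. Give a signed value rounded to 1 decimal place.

%ΔQ ≈ Ed × %ΔP = (-1.4) × (+6.9%) = -9.6600%
%ΔTR ≈ %ΔP + %ΔQ = (+6.9%) + (-9.6600%) = -2.7600%

-2.8%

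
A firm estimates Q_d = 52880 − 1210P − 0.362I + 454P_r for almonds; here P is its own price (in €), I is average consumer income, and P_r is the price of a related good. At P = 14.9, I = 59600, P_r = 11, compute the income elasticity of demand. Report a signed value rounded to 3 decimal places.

At the given values, Q_d = 52880 − 1210(14.9) − 0.362(59600) + 454(11) = 18269.8.
∂Q_d/∂I = -0.362.
E = (-0.362) × (59600/18269.8) = -1.18092…

-1.181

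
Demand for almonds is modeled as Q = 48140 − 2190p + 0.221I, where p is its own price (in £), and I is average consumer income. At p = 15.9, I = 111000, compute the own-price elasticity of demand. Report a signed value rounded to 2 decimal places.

At the given values, Q = 48140 − 2190(15.9) + 0.221(111000) = 37850.
∂Q/∂p = −2190.
E = (-2190) × (15.9/37850) = -0.9199…

-0.92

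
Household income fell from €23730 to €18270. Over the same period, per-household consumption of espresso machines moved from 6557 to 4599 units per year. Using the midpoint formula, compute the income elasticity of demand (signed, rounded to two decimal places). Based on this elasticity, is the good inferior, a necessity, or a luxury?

1.35; luxury

%ΔQ = (4599 − 6557)/[( 6557 + 4599)/2] = -1958/5578 = -0.351021…
%ΔIncome = (18270 − 23730)/[( 23730 + 18270)/2] = -5460/21000 = -0.26
E_income = (-1958/5578) / (-5460/21000) = 1.3500…
E_income > 1 ⇒ normal good, luxury.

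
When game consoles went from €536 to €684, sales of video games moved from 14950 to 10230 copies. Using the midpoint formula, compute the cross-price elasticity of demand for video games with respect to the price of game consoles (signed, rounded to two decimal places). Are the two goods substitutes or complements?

-1.55; complements

%ΔQ_{video games} = (10230 − 14950)/avg = -4720/12590 = -0.374900…
%ΔP_{game consoles} = (684 − 536)/avg = 148/610 = 0.242622…
E_cross = (-4720/12590) / (148/610) = -1.5451…
E_cross < 0 ⇒ the goods are complements.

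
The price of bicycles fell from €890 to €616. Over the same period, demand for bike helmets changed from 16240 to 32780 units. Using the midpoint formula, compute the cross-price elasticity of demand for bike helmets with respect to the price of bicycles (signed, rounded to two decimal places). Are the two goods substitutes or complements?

-1.85; complements

%ΔQ_{bike helmets} = (32780 − 16240)/avg = 16540/24510 = 0.674826…
%ΔP_{bicycles} = (616 − 890)/avg = -274/753 = -0.363877…
E_cross = (16540/24510) / (-274/753) = -1.8545…
E_cross < 0 ⇒ the goods are complements.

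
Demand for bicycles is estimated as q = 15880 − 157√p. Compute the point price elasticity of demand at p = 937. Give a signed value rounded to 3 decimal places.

dq/dp = −157/(2√p) = -2.56448. At p = 937, q = 11074.2.
Ed = (dq/dp)·(p/q) = (-2.56448) × (937/11074.2) = -0.21698…

-0.217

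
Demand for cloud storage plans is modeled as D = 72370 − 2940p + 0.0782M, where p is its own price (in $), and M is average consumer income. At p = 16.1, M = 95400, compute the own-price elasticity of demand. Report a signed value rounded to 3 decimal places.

At the given values, D = 72370 − 2940(16.1) + 0.0782(95400) = 32496.28.
∂D/∂p = −2940.
E = (-2940) × (16.1/32496.28) = -1.45659…

-1.457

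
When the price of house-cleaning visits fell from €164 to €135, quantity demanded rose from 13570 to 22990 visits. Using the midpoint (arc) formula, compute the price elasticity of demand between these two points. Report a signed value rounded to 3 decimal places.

-2.657

%ΔQ = (22990 − 13570) / [(13570 + 22990)/2] = 9420/18280 = 0.515317…
%ΔP = (135 − 164) / [(164 + 135)/2] = -29/149.5 = -0.193979…
Arc Ed = %ΔQ / %ΔP = (9420/18280) / (-29/149.5) = -2.65654…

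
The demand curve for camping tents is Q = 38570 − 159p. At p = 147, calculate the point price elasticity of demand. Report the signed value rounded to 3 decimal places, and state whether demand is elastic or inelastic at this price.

-1.538; elastic

dQ/dp = −159. At p = 147, Q = 38570 − 159(147) = 15197.
Ed = (dQ/dp)·(p/Q) = −159 × (147/15197) = -1.53800…
|Ed| = 1.538 > 1, so demand is elastic.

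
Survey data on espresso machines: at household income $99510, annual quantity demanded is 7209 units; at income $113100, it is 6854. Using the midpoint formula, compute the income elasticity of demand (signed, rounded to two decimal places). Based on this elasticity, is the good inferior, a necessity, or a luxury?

-0.39; inferior

%ΔQ = (6854 − 7209)/[( 7209 + 6854)/2] = -355/7031.5 = -0.050487…
%ΔIncome = (113100 − 99510)/[( 99510 + 113100)/2] = 13590/106305 = 0.127839…
E_income = (-355/7031.5) / (13590/106305) = -0.3949…
E_income < 0 ⇒ inferior good.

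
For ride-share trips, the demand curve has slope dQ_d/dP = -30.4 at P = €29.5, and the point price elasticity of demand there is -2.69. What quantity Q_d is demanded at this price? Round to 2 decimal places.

Ed = (dQ_d/dP)·(P/Q_d) ⇒ Q_d = (dQ_d/dP)·P/Ed = (-30.4)·29.5/(-2.69) = 333.3828…

333.38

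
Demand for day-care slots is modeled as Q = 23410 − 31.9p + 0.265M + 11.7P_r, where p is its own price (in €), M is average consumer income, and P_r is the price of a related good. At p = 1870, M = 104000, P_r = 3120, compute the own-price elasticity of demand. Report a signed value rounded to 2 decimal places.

At the given values, Q = 23410 − 31.9(1870) + 0.265(104000) + 11.7(3120) = 27821.
∂Q/∂p = −31.9.
E = (-31.9) × (1870/27821) = -2.1441…

-2.14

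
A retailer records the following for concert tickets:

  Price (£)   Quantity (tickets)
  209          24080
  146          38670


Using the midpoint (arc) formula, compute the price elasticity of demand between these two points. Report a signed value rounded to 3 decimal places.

%ΔQ = (38670 − 24080) / [(24080 + 38670)/2] = 14590/31375 = 0.465019…
%ΔP = (146 − 209) / [(209 + 146)/2] = -63/177.5 = -0.354929…
Arc Ed = %ΔQ / %ΔP = (14590/31375) / (-63/177.5) = -1.31017…

-1.310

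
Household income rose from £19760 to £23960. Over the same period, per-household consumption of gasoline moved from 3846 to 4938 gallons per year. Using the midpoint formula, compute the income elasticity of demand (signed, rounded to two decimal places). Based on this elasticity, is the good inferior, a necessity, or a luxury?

%ΔQ = (4938 − 3846)/[( 3846 + 4938)/2] = 1092/4392 = 0.248633…
%ΔIncome = (23960 − 19760)/[( 19760 + 23960)/2] = 4200/21860 = 0.192131…
E_income = (1092/4392) / (4200/21860) = 1.2940…
E_income > 1 ⇒ normal good, luxury.

1.29; luxury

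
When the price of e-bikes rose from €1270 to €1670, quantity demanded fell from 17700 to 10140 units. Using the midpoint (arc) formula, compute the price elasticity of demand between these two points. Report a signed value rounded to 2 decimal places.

-2.00

%ΔQ = (10140 − 17700) / [(17700 + 10140)/2] = -7560/13920 = -0.543103…
%ΔP = (1670 − 1270) / [(1270 + 1670)/2] = 400/1470 = 0.272108…
Arc Ed = %ΔQ / %ΔP = (-7560/13920) / (400/1470) = -1.9959…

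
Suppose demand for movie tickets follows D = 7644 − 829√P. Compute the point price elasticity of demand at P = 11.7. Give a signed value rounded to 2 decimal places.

-0.29

dD/dP = −829/(2√P) = -121.18. At P = 11.7, D = 4808.38.
Ed = (dD/dP)·(P/D) = (-121.18) × (11.7/4808.38) = -0.2948…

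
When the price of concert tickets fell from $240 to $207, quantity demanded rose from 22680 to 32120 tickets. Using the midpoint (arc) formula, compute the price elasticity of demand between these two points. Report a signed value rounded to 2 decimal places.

-2.33

%ΔQ = (32120 − 22680) / [(22680 + 32120)/2] = 9440/27400 = 0.344525…
%ΔP = (207 − 240) / [(240 + 207)/2] = -33/223.5 = -0.147651…
Arc Ed = %ΔQ / %ΔP = (9440/27400) / (-33/223.5) = -2.3333…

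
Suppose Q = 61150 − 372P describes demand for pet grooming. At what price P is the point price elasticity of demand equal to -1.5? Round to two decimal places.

Ed = −372P/(61150 − 372P). Set this equal to -1.5:
372P = 1.5·(61150 − 372P) ⇒ 372P(1 + 1.5) = 1.5·61150
P = 1.5·61150 / (372·2.5) = 98.6290…

98.63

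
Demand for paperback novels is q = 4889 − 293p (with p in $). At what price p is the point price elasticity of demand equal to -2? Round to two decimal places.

Ed = −293p/(4889 − 293p). Set this equal to -2:
293p = 2·(4889 − 293p) ⇒ 293p(1 + 2) = 2·4889
p = 2·4889 / (293·3) = 11.1240…

11.12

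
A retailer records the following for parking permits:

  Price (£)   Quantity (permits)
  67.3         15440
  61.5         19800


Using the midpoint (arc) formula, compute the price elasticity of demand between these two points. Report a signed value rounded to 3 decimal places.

-2.748

%ΔQ = (19800 − 15440) / [(15440 + 19800)/2] = 4360/17620 = 0.247446…
%ΔP = (61.5 − 67.3) / [(67.3 + 61.5)/2] = -5.8/64.4 = -0.090062…
Arc Ed = %ΔQ / %ΔP = (4360/17620) / (-5.8/64.4) = -2.74750…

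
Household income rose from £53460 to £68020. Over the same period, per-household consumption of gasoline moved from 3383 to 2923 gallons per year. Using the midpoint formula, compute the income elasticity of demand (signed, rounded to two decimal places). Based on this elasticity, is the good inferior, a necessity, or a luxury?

%ΔQ = (2923 − 3383)/[( 3383 + 2923)/2] = -460/3153 = -0.145892…
%ΔIncome = (68020 − 53460)/[( 53460 + 68020)/2] = 14560/60740 = 0.239710…
E_income = (-460/3153) / (14560/60740) = -0.6086…
E_income < 0 ⇒ inferior good.

-0.61; inferior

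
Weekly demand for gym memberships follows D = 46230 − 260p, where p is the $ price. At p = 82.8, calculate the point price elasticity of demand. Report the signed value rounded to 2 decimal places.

dD/dp = −260. At p = 82.8, D = 46230 − 260(82.8) = 24702.
Ed = (dD/dp)·(p/D) = −260 × (82.8/24702) = -0.8715…

-0.87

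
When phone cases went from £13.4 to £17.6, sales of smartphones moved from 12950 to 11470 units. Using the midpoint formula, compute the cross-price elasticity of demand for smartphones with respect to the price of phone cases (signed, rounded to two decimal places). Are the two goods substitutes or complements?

%ΔQ_{smartphones} = (11470 − 12950)/avg = -1480/12210 = -0.121212…
%ΔP_{phone cases} = (17.6 − 13.4)/avg = 4.2/15.5 = 0.270967…
E_cross = (-1480/12210) / (4.2/15.5) = -0.4473…
E_cross < 0 ⇒ the goods are complements.

-0.45; complements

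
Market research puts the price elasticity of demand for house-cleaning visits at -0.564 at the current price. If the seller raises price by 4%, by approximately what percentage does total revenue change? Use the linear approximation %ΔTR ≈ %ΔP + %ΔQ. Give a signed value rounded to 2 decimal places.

+1.74%

%ΔQ ≈ Ed × %ΔP = (-0.564) × (+4%) = -2.2560%
%ΔTR ≈ %ΔP + %ΔQ = (+4%) + (-2.2560%) = +1.7440%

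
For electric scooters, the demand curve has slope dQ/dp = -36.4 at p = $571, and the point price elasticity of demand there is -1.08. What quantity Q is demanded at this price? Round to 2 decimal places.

Ed = (dQ/dp)·(p/Q) ⇒ Q = (dQ/dp)·p/Ed = (-36.4)·571/(-1.08) = 19244.8148…

19244.81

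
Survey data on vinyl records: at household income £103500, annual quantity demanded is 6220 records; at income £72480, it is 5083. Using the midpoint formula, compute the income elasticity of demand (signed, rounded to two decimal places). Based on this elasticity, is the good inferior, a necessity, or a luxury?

%ΔQ = (5083 − 6220)/[( 6220 + 5083)/2] = -1137/5651.5 = -0.201185…
%ΔIncome = (72480 − 103500)/[( 103500 + 72480)/2] = -31020/87990 = -0.352540…
E_income = (-1137/5651.5) / (-31020/87990) = 0.5706…
0 < E_income < 1 ⇒ normal good, necessity.

0.57; necessity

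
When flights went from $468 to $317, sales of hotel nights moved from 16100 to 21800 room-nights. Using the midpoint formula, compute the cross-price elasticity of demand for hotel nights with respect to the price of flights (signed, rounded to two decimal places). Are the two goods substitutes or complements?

-0.78; complements

%ΔQ_{hotel nights} = (21800 − 16100)/avg = 5700/18950 = 0.300791…
%ΔP_{flights} = (317 − 468)/avg = -151/392.5 = -0.384713…
E_cross = (5700/18950) / (-151/392.5) = -0.7818…
E_cross < 0 ⇒ the goods are complements.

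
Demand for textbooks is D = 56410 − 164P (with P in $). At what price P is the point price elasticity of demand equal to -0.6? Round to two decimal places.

Ed = −164P/(56410 − 164P). Set this equal to -0.6:
164P = 0.6·(56410 − 164P) ⇒ 164P(1 + 0.6) = 0.6·56410
P = 0.6·56410 / (164·1.6) = 128.9862…

128.99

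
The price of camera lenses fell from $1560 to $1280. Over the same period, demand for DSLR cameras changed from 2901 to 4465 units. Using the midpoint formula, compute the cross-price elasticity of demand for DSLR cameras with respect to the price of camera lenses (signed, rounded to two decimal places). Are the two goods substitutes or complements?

%ΔQ_{DSLR cameras} = (4465 − 2901)/avg = 1564/3683 = 0.424653…
%ΔP_{camera lenses} = (1280 − 1560)/avg = -280/1420 = -0.197183…
E_cross = (1564/3683) / (-280/1420) = -2.1536…
E_cross < 0 ⇒ the goods are complements.

-2.15; complements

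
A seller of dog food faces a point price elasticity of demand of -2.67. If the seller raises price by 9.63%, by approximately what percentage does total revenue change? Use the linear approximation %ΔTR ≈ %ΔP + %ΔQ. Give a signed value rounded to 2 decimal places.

-16.08%

%ΔQ ≈ Ed × %ΔP = (-2.67) × (+9.63%) = -25.7121%
%ΔTR ≈ %ΔP + %ΔQ = (+9.63%) + (-25.7121%) = -16.0821%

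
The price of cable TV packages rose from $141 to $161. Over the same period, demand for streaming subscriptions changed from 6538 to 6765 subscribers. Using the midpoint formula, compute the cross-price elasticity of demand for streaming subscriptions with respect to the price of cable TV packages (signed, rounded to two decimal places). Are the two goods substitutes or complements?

0.26; substitutes

%ΔQ_{streaming subscriptions} = (6765 − 6538)/avg = 227/6651.5 = 0.034127…
%ΔP_{cable TV packages} = (161 − 141)/avg = 20/151 = 0.132450…
E_cross = (227/6651.5) / (20/151) = 0.2576…
E_cross > 0 ⇒ the goods are substitutes.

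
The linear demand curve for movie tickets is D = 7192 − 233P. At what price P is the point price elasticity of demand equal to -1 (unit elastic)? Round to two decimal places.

Ed = −233P/(7192 − 233P). Set this equal to -1:
233P = 1·(7192 − 233P) ⇒ 233P(1 + 1) = 1·7192
P = 1·7192 / (233·2) = 15.4334…

15.43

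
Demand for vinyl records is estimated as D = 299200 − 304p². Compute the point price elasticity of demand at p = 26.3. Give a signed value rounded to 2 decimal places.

-4.73

dD/dp = −2·304·p = -15990.4. At p = 26.3, D = 88926.24.
Ed = (dD/dp)·(p/D) = (-15990.4) × (26.3/88926.24) = -4.7291…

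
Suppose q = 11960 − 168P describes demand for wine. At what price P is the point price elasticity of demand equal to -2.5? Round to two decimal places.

50.85

Ed = −168P/(11960 − 168P). Set this equal to -2.5:
168P = 2.5·(11960 − 168P) ⇒ 168P(1 + 2.5) = 2.5·11960
P = 2.5·11960 / (168·3.5) = 50.8503…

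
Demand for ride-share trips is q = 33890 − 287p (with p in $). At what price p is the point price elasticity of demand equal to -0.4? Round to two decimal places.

Ed = −287p/(33890 − 287p). Set this equal to -0.4:
287p = 0.4·(33890 − 287p) ⇒ 287p(1 + 0.4) = 0.4·33890
p = 0.4·33890 / (287·1.4) = 33.7381…

33.74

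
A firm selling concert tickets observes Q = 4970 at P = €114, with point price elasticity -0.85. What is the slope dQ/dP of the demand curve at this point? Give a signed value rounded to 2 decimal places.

-37.06

Ed = (dQ/dP)·(P/Q) ⇒ dQ/dP = Ed·Q/P = (-0.85)·4970/114 = -37.0570…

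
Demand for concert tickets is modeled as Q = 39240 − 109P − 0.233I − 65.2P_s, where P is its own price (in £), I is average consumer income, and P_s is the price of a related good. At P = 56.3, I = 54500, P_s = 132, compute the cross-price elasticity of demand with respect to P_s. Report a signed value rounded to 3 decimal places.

At the given values, Q = 39240 − 109(56.3) − 0.233(54500) − 65.2(132) = 11798.4.
∂Q/∂P_s = -65.2.
E = (-65.2) × (132/11798.4) = -0.72945…

-0.729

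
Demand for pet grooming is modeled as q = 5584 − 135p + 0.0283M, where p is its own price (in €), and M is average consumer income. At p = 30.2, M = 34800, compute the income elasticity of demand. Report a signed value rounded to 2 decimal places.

0.40

At the given values, q = 5584 − 135(30.2) + 0.0283(34800) = 2491.84.
∂q/∂M = 0.0283.
E = (0.0283) × (34800/2491.84) = 0.3952…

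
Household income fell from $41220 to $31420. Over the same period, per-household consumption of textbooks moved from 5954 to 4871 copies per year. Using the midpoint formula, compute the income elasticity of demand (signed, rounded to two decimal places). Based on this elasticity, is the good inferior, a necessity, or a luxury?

0.74; necessity

%ΔQ = (4871 − 5954)/[( 5954 + 4871)/2] = -1083/5412.5 = -0.200092…
%ΔIncome = (31420 − 41220)/[( 41220 + 31420)/2] = -9800/36320 = -0.269823…
E_income = (-1083/5412.5) / (-9800/36320) = 0.7415…
0 < E_income < 1 ⇒ normal good, necessity.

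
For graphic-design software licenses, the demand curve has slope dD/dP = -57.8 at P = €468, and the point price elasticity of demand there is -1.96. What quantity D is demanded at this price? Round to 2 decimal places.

13801.22

Ed = (dD/dP)·(P/D) ⇒ D = (dD/dP)·P/Ed = (-57.8)·468/(-1.96) = 13801.2244…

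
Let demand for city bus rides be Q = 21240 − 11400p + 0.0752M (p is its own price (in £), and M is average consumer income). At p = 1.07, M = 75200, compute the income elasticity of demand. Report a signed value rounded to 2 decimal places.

0.38

At the given values, Q = 21240 − 11400(1.07) + 0.0752(75200) = 14697.04.
∂Q/∂M = 0.0752.
E = (0.0752) × (75200/14697.04) = 0.3847…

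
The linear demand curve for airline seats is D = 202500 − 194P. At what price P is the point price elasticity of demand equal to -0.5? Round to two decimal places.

Ed = −194P/(202500 − 194P). Set this equal to -0.5:
194P = 0.5·(202500 − 194P) ⇒ 194P(1 + 0.5) = 0.5·202500
P = 0.5·202500 / (194·1.5) = 347.9381…

347.94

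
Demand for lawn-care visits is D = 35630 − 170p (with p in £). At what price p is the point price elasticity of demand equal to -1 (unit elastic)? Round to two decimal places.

Ed = −170p/(35630 − 170p). Set this equal to -1:
170p = 1·(35630 − 170p) ⇒ 170p(1 + 1) = 1·35630
p = 1·35630 / (170·2) = 104.7941…

104.79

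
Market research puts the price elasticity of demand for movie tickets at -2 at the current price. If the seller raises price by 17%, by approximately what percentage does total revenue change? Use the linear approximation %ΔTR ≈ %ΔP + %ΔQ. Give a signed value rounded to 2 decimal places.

-17.00%

%ΔQ ≈ Ed × %ΔP = (-2) × (+17%) = -34.0000%
%ΔTR ≈ %ΔP + %ΔQ = (+17%) + (-34.0000%) = -17.0000%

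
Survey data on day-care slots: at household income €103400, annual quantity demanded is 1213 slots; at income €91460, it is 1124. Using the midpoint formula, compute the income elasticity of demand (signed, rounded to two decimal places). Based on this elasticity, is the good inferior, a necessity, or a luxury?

0.62; necessity

%ΔQ = (1124 − 1213)/[( 1213 + 1124)/2] = -89/1168.5 = -0.076166…
%ΔIncome = (91460 − 103400)/[( 103400 + 91460)/2] = -11940/97430 = -0.122549…
E_income = (-89/1168.5) / (-11940/97430) = 0.6215…
0 < E_income < 1 ⇒ normal good, necessity.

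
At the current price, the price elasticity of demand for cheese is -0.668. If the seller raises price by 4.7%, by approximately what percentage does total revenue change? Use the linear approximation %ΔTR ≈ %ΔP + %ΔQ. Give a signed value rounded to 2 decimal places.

%ΔQ ≈ Ed × %ΔP = (-0.668) × (+4.7%) = -3.1396%
%ΔTR ≈ %ΔP + %ΔQ = (+4.7%) + (-3.1396%) = +1.5604%

+1.56%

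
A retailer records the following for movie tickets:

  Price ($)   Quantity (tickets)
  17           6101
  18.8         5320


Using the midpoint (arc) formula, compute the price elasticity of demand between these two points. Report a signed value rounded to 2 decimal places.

-1.36

%ΔQ = (5320 − 6101) / [(6101 + 5320)/2] = -781/5710.5 = -0.136765…
%ΔP = (18.8 − 17) / [(17 + 18.8)/2] = 1.8/17.9 = 0.100558…
Arc Ed = %ΔQ / %ΔP = (-781/5710.5) / (1.8/17.9) = -1.3600…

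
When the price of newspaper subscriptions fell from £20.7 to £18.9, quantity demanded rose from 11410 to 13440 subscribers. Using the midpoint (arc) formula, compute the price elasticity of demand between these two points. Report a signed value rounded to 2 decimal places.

-1.80

%ΔQ = (13440 − 11410) / [(11410 + 13440)/2] = 2030/12425 = 0.163380…
%ΔP = (18.9 − 20.7) / [(20.7 + 18.9)/2] = -1.8/19.8 = -0.090909…
Arc Ed = %ΔQ / %ΔP = (2030/12425) / (-1.8/19.8) = -1.7971…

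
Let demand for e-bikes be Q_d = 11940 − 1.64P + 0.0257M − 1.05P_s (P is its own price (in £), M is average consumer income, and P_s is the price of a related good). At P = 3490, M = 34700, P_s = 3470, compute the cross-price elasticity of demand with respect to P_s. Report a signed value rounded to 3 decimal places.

At the given values, Q_d = 11940 − 1.64(3490) + 0.0257(34700) − 1.05(3470) = 3464.69.
∂Q_d/∂P_s = -1.05.
E = (-1.05) × (3470/3464.69) = -1.05160…

-1.052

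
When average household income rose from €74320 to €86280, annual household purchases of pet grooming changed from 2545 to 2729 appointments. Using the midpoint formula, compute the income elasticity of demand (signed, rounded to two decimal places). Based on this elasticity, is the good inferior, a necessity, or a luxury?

0.47; necessity

%ΔQ = (2729 − 2545)/[( 2545 + 2729)/2] = 184/2637 = 0.069776…
%ΔIncome = (86280 − 74320)/[( 74320 + 86280)/2] = 11960/80300 = 0.148941…
E_income = (184/2637) / (11960/80300) = 0.4684…
0 < E_income < 1 ⇒ normal good, necessity.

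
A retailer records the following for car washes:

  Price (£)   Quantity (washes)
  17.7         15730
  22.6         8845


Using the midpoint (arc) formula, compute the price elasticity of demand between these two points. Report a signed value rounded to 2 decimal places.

-2.30

%ΔQ = (8845 − 15730) / [(15730 + 8845)/2] = -6885/12287.5 = -0.560325…
%ΔP = (22.6 − 17.7) / [(17.7 + 22.6)/2] = 4.9/20.15 = 0.243176…
Arc Ed = %ΔQ / %ΔP = (-6885/12287.5) / (4.9/20.15) = -2.3041…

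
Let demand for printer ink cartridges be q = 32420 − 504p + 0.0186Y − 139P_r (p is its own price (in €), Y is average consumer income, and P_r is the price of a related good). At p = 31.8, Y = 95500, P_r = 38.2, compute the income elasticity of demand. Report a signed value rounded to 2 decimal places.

At the given values, q = 32420 − 504(31.8) + 0.0186(95500) − 139(38.2) = 12859.3.
∂q/∂Y = 0.0186.
E = (0.0186) × (95500/12859.3) = 0.1381…

0.14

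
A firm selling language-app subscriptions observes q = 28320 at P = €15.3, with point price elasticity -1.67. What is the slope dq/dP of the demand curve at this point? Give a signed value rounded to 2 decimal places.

Ed = (dq/dP)·(P/q) ⇒ dq/dP = Ed·q/P = (-1.67)·28320/15.3 = -3091.1372…

-3091.14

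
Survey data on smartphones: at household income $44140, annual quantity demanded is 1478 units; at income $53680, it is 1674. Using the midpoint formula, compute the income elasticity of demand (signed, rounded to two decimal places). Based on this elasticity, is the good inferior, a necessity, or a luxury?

0.64; necessity

%ΔQ = (1674 − 1478)/[( 1478 + 1674)/2] = 196/1576 = 0.124365…
%ΔIncome = (53680 − 44140)/[( 44140 + 53680)/2] = 9540/48910 = 0.195052…
E_income = (196/1576) / (9540/48910) = 0.6376…
0 < E_income < 1 ⇒ normal good, necessity.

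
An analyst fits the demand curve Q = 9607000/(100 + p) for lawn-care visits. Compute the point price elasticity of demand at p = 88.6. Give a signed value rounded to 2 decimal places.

dQ/dp = −9607000/(100 + p)² = -270.087. At p = 88.6, Q = 50938.5.
Ed = (dQ/dp)·(p/Q) = (-270.087) × (88.6/50938.5) = -0.4697…

-0.47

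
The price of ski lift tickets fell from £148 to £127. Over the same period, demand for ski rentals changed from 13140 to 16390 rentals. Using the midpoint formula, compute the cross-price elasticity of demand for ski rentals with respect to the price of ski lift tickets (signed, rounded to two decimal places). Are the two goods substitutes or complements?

%ΔQ_{ski rentals} = (16390 − 13140)/avg = 3250/14765 = 0.220115…
%ΔP_{ski lift tickets} = (127 − 148)/avg = -21/137.5 = -0.152727…
E_cross = (3250/14765) / (-21/137.5) = -1.4412…
E_cross < 0 ⇒ the goods are complements.

-1.44; complements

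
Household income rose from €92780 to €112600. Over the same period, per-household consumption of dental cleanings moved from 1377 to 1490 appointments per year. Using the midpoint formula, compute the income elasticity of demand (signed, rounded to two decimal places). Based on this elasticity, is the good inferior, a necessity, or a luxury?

%ΔQ = (1490 − 1377)/[( 1377 + 1490)/2] = 113/1433.5 = 0.078828…
%ΔIncome = (112600 − 92780)/[( 92780 + 112600)/2] = 19820/102690 = 0.193008…
E_income = (113/1433.5) / (19820/102690) = 0.4084…
0 < E_income < 1 ⇒ normal good, necessity.

0.41; necessity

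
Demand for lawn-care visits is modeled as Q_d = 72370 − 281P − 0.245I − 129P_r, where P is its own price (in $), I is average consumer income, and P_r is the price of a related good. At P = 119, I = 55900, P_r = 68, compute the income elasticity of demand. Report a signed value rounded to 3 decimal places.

-0.832

At the given values, Q_d = 72370 − 281(119) − 0.245(55900) − 129(68) = 16463.5.
∂Q_d/∂I = -0.245.
E = (-0.245) × (55900/16463.5) = -0.83187…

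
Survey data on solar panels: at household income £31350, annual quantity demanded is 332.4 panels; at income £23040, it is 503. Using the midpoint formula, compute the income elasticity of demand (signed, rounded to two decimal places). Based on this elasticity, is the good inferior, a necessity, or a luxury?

%ΔQ = (503 − 332.4)/[( 332.4 + 503)/2] = 170.6/417.7 = 0.408427…
%ΔIncome = (23040 − 31350)/[( 31350 + 23040)/2] = -8310/27195 = -0.305570…
E_income = (170.6/417.7) / (-8310/27195) = -1.3366…
E_income < 0 ⇒ inferior good.

-1.34; inferior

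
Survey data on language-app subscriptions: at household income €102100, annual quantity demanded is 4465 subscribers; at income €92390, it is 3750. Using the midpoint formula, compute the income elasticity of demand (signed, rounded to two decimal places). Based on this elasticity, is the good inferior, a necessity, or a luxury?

%ΔQ = (3750 − 4465)/[( 4465 + 3750)/2] = -715/4107.5 = -0.174071…
%ΔIncome = (92390 − 102100)/[( 102100 + 92390)/2] = -9710/97245 = -0.099850…
E_income = (-715/4107.5) / (-9710/97245) = 1.7433…
E_income > 1 ⇒ normal good, luxury.

1.74; luxury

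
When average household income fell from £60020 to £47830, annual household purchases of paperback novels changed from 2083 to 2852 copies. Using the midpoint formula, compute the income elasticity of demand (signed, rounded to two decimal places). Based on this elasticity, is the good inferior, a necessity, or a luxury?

-1.38; inferior

%ΔQ = (2852 − 2083)/[( 2083 + 2852)/2] = 769/2467.5 = 0.311651…
%ΔIncome = (47830 − 60020)/[( 60020 + 47830)/2] = -12190/53925 = -0.226054…
E_income = (769/2467.5) / (-12190/53925) = -1.3786…
E_income < 0 ⇒ inferior good.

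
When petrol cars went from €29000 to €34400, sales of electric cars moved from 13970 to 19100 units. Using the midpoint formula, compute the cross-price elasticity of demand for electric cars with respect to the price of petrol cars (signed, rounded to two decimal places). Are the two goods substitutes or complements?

1.82; substitutes

%ΔQ_{electric cars} = (19100 − 13970)/avg = 5130/16535 = 0.310250…
%ΔP_{petrol cars} = (34400 − 29000)/avg = 5400/31700 = 0.170347…
E_cross = (5130/16535) / (5400/31700) = 1.8212…
E_cross > 0 ⇒ the goods are substitutes.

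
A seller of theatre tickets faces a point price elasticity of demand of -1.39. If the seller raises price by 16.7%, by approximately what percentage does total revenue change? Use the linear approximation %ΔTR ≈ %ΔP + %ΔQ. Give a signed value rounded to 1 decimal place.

%ΔQ ≈ Ed × %ΔP = (-1.39) × (+16.7%) = -23.2130%
%ΔTR ≈ %ΔP + %ΔQ = (+16.7%) + (-23.2130%) = -6.5130%

-6.5%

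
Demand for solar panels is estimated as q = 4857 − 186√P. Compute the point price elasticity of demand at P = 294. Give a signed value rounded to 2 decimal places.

-0.96

dq/dP = −186/(2√P) = -5.42387. At P = 294, q = 1667.76.
Ed = (dq/dP)·(P/q) = (-5.42387) × (294/1667.76) = -0.9561…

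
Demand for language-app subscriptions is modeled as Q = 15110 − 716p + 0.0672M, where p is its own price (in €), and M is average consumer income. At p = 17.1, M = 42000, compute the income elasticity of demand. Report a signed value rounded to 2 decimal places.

0.50

At the given values, Q = 15110 − 716(17.1) + 0.0672(42000) = 5688.8.
∂Q/∂M = 0.0672.
E = (0.0672) × (42000/5688.8) = 0.4961…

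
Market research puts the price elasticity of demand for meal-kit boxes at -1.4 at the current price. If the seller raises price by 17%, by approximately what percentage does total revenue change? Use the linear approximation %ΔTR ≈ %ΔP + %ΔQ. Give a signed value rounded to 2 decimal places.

%ΔQ ≈ Ed × %ΔP = (-1.4) × (+17%) = -23.8000%
%ΔTR ≈ %ΔP + %ΔQ = (+17%) + (-23.8000%) = -6.8000%

-6.80%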